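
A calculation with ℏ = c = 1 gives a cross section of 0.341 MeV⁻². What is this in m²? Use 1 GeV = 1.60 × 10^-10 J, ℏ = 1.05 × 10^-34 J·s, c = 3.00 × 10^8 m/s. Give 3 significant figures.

1.32 × 10^-26 m²

Area is [L]² = [E]⁻²·(ℏc)²; restore (ℏc)².
1 GeV⁻² → (ℏc)² × (1 GeV in J)⁻² = 3.88 × 10^-32 m².
Convert the energy scale: 0.341 MeV⁻² = 3.41 × 10^5 GeV⁻².
Result: 3.41 × 10^5 × 3.88 × 10^-32 = 1.32 × 10^-26 m².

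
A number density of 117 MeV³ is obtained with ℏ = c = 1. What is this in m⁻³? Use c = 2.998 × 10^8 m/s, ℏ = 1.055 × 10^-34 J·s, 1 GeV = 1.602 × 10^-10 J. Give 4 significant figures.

Number density is [L]⁻³ = [E]³/(ℏc)³.
1 GeV³ → 1/(ℏc)³ × (1 GeV in J)³ = 1.299 × 10^47 m⁻³.
Convert the energy scale: 117 MeV³ = 1.17 × 10^-7 GeV³.
Result: 1.17 × 10^-7 × 1.299 × 10^47 = 1.520 × 10^40 m⁻³.

1.520 × 10^40 m⁻³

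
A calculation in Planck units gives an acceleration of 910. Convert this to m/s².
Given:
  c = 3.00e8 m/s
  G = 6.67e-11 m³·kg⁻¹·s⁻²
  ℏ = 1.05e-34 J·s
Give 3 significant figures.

One Planck acceleration: a_P = √(c⁷/(ℏG)) = 5.59e51 m/s².
910 × 5.59e51 m/s² = 5.09e54 m/s²

5.09e54 m/s²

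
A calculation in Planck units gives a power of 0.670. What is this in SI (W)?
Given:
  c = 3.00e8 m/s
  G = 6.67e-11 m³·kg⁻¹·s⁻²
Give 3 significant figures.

One Planck power: P_P = c⁵/G = 3.64e52 W.
0.670 × 3.64e52 W = 2.44e52 W

2.44e52 W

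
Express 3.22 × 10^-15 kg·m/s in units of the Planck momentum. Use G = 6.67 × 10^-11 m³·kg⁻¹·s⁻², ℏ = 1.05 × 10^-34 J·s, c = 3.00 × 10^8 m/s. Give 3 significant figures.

4.94 × 10^-16

Planck momentum: p_P = √(ℏc³/G) = 6.52 kg·m/s.
3.22 × 10^-15 / 6.52 = 4.94 × 10^-16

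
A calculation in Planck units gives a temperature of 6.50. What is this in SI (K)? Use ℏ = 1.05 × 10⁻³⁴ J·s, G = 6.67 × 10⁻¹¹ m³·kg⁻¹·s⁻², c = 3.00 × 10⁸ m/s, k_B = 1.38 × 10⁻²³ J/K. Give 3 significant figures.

9.21 × 10³² K

One Planck temperature: T_P = √(ℏc⁵/G) / k_B = 1.42 × 10³² K.
6.50 × 1.42 × 10³² K = 9.21 × 10³² K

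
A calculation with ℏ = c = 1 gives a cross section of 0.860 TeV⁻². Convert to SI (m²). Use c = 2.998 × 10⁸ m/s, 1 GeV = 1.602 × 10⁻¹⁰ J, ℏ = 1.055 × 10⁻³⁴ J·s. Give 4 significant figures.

3.352 × 10⁻³⁸ m²

Area is [L]² = [E]⁻²·(ℏc)²; restore (ℏc)².
1 GeV⁻² → (ℏc)² × (1 GeV in J)⁻² = 3.898 × 10⁻³² m².
Convert the energy scale: 0.860 TeV⁻² = 8.60 × 10⁻⁷ GeV⁻².
Result: 8.60 × 10⁻⁷ × 3.898 × 10⁻³² = 3.352 × 10⁻³⁸ m².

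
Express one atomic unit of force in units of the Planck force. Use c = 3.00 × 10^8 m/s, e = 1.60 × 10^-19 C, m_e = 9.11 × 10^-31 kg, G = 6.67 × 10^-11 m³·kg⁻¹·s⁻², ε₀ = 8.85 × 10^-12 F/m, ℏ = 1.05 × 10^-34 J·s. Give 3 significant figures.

6.86 × 10^-52

atomic unit of force: F_au = E_h/a₀ = m_e²e⁶/((4πε₀)³ℏ⁴) = 8.33 × 10^-8 N
Planck force: F_P = c⁴/G = 1.21 × 10^44 N
ratio = 8.33 × 10^-8 / 1.21 × 10^44 = 6.86 × 10^-52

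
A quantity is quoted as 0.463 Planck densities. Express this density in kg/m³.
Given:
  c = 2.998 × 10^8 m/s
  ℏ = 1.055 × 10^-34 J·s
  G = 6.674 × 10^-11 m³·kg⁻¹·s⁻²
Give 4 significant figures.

One Planck density: ρ_P = c⁵/(ℏG²) = 5.154 × 10^96 kg/m³.
0.463 × 5.154 × 10^96 kg/m³ = 2.386 × 10^96 kg/m³

2.386 × 10^96 kg/m³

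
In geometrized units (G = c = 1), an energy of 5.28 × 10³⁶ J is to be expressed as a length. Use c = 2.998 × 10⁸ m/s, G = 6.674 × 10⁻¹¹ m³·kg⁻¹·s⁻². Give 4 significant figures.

Energy → length via G/c⁴.
5.28 × 10³⁶ J × (G/c⁴) = 4.362 × 10⁻⁸ m

4.362 × 10⁻⁸ m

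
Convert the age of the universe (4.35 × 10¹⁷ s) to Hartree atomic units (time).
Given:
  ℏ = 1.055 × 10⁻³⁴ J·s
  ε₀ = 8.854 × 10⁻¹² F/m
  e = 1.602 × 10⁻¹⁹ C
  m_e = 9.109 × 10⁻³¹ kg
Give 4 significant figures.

atomic unit of time: τ_au = (4πε₀)²ℏ³/(m_e e⁴) = 2.423 × 10⁻¹⁷ s.
4.35 × 10¹⁷ / 2.423 × 10⁻¹⁷ = 1.795 × 10³⁴

1.795 × 10³⁴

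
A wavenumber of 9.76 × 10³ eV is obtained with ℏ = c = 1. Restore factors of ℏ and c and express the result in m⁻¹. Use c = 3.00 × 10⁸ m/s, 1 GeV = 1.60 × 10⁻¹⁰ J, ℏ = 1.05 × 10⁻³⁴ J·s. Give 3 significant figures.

Inverse length is [E]/(ℏc).
1 GeV → 1/(ℏc) × (1 GeV in J) = 5.08 × 10¹⁵ m⁻¹.
Convert the energy scale: 9.76 × 10³ eV = 9.76 × 10⁻⁶ GeV.
Result: 9.76 × 10⁻⁶ × 5.08 × 10¹⁵ = 4.96 × 10¹⁰ m⁻¹.

4.96 × 10¹⁰ m⁻¹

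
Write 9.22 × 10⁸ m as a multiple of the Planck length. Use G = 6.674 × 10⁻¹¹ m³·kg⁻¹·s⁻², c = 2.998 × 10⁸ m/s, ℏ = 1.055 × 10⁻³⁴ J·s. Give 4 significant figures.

Planck length: ℓ_P = √(ℏG/c³) = 1.616 × 10⁻³⁵ m.
9.22 × 10⁸ / 1.616 × 10⁻³⁵ = 5.704 × 10⁴³

5.704 × 10⁴³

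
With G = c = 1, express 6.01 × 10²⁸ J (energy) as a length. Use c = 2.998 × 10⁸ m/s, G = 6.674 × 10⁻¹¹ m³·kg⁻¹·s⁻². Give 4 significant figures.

Energy → length via G/c⁴.
6.01 × 10²⁸ J × (G/c⁴) = 4.965 × 10⁻¹⁶ m

4.965 × 10⁻¹⁶ m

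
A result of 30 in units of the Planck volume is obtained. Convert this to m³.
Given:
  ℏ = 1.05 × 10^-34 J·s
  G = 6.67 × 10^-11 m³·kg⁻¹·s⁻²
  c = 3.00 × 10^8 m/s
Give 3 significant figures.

1.25 × 10^-103 m³

One Planck volume: V_P = (ℏG/c³)^(3/2) = 4.18 × 10^-105 m³.
30 × 4.18 × 10^-105 m³ = 1.25 × 10^-103 m³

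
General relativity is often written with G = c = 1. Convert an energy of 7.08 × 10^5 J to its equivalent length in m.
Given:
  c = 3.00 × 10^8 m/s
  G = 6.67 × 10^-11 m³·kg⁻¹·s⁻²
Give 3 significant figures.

5.83 × 10^-39 m

Energy → length via G/c⁴.
7.08 × 10^5 J × (G/c⁴) = 5.83 × 10^-39 m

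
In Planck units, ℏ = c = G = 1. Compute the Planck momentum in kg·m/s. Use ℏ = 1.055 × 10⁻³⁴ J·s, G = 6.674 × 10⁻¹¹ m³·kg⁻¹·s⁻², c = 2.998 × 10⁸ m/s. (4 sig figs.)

6.527 kg·m/s

The unique combination of the constants set to 1 with dimensions of momentum is p_P = √(ℏc³/G).
  = √(42.60)
  = 6.527 kg·m/s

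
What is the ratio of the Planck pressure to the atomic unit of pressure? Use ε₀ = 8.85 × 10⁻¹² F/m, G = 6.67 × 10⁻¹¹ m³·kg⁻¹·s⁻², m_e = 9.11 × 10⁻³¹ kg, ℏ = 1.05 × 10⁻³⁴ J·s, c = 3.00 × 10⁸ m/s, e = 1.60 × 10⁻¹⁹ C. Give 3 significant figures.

1.55 × 10¹⁰⁰

Planck pressure: p_P = c⁷/(ℏG²) = 4.68 × 10¹¹³ Pa
atomic unit of pressure: P_au = E_h/a₀³ = m_e⁴e¹⁰/((4πε₀)⁵ℏ⁸) = 3.01 × 10¹³ Pa
ratio = 4.68 × 10¹¹³ / 3.01 × 10¹³ = 1.55 × 10¹⁰⁰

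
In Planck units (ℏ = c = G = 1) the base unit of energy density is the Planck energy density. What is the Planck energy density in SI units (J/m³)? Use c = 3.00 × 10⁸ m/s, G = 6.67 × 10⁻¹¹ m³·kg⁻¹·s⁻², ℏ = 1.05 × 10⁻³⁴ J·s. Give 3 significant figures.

u_P = c⁷/(ℏG²)
  = 2.19 × 10⁵⁹ / 4.67 × 10⁻⁵⁵
  = 4.68 × 10¹¹³ J/m³

4.68 × 10¹¹³ J/m³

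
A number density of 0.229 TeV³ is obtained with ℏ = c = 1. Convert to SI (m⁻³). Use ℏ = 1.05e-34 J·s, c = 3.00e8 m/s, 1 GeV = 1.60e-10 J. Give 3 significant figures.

Number density is [L]⁻³ = [E]³/(ℏc)³.
1 GeV³ → 1/(ℏc)³ × (1 GeV in J)³ = 1.31e47 m⁻³.
Convert the energy scale: 0.229 TeV³ = 2.29e8 GeV³.
Result: 2.29e8 × 1.31e47 = 3.00e55 m⁻³.

3.00e55 m⁻³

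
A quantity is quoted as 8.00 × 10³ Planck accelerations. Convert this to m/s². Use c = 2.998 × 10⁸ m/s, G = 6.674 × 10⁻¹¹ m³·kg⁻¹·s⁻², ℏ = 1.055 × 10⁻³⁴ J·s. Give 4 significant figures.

One Planck acceleration: a_P = √(c⁷/(ℏG)) = 5.560 × 10⁵¹ m/s².
8.00 × 10³ × 5.560 × 10⁵¹ m/s² = 4.448 × 10⁵⁵ m/s²

4.448 × 10⁵⁵ m/s²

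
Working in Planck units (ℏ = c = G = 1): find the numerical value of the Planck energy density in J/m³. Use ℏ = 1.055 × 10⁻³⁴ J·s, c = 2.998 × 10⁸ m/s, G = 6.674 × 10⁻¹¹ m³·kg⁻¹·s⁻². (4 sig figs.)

The unique combination of the constants set to 1 with dimensions of energy density is u_P = c⁷/(ℏG²).
  = 2.177 × 10⁵⁹ / 4.699 × 10⁻⁵⁵
  = 4.632 × 10¹¹³ J/m³

4.632 × 10¹¹³ J/m³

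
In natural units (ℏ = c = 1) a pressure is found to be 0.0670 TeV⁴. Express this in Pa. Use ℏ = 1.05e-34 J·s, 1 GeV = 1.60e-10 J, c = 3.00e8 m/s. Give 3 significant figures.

1.40e48 Pa

Pressure is [E]/[L]³ = [E]⁴/(ℏc)³.
1 GeV⁴ → 1/(ℏc)³ × (1 GeV in J)⁴ = 2.10e37 Pa.
Convert the energy scale: 0.0670 TeV⁴ = 6.70e10 GeV⁴.
Result: 6.70e10 × 2.10e37 = 1.40e48 Pa.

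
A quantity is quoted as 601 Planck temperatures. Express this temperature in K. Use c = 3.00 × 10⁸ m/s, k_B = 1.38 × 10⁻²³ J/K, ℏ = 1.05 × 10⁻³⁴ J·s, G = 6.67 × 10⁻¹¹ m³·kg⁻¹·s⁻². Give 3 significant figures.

8.52 × 10³⁴ K

One Planck temperature: T_P = √(ℏc⁵/G) / k_B = 1.42 × 10³² K.
601 × 1.42 × 10³² K = 8.52 × 10³⁴ K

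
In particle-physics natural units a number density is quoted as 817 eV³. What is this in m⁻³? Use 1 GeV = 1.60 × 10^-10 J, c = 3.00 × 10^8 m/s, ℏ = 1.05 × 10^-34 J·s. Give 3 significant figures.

Number density is [L]⁻³ = [E]³/(ℏc)³.
1 GeV³ → 1/(ℏc)³ × (1 GeV in J)³ = 1.31 × 10^47 m⁻³.
Convert the energy scale: 817 eV³ = 8.17 × 10^-25 GeV³.
Result: 8.17 × 10^-25 × 1.31 × 10^47 = 1.07 × 10^23 m⁻³.

1.07 × 10^23 m⁻³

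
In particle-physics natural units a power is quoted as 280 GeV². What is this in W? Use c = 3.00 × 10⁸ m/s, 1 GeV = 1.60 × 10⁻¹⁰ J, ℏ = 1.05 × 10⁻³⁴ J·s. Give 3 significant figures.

Power is [E]/[T] = [E]²/ℏ.
1 GeV² → 1/ℏ × (1 GeV in J)² = 2.44 × 10¹⁴ W.
Result: 280 × 2.44 × 10¹⁴ = 6.83 × 10¹⁶ W.

6.83 × 10¹⁶ W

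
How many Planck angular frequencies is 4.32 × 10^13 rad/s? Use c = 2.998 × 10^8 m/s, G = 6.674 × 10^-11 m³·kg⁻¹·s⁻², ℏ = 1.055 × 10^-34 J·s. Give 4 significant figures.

2.329 × 10^-30

Planck angular frequency: ω_P = √(c⁵/(ℏG)) = 1.855 × 10^43 rad/s.
4.32 × 10^13 / 1.855 × 10^43 = 2.329 × 10^-30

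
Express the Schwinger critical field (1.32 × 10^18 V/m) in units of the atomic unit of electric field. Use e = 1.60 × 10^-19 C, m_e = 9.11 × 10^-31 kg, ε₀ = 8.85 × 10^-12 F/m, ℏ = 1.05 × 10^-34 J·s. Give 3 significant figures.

atomic unit of electric field: E_au = E_h/(e a₀) = m_e²e⁵/((4πε₀)³ℏ⁴) = 5.20 × 10^11 V/m.
1.32 × 10^18 / 5.20 × 10^11 = 2.54 × 10^6

2.54 × 10^6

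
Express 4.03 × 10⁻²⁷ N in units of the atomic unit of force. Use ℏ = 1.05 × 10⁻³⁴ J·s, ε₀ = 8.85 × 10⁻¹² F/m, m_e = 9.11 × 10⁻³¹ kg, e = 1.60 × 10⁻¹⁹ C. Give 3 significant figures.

4.84 × 10⁻²⁰

atomic unit of force: F_au = E_h/a₀ = m_e²e⁶/((4πε₀)³ℏ⁴) = 8.33 × 10⁻⁸ N.
4.03 × 10⁻²⁷ / 8.33 × 10⁻⁸ = 4.84 × 10⁻²⁰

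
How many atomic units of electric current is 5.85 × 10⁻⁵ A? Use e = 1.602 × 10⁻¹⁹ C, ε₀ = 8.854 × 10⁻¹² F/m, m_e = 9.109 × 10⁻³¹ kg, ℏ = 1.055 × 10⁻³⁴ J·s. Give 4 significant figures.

8.848 × 10⁻³

atomic unit of electric current: I_au = e E_h/ℏ = m_e e⁵/((4πε₀)²ℏ³) = 6.612 × 10⁻³ A.
5.85 × 10⁻⁵ / 6.612 × 10⁻³ = 8.848 × 10⁻³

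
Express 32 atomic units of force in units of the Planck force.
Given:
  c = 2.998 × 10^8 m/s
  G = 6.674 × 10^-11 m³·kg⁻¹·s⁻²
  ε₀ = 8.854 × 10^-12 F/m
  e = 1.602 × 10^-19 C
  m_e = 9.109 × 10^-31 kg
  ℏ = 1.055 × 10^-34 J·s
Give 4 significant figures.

atomic unit of force: F_au = E_h/a₀ = m_e²e⁶/((4πε₀)³ℏ⁴) = 8.220 × 10^-8 N
Planck force: F_P = c⁴/G = 1.210 × 10^44 N
32 × 8.220 × 10^-8 / 1.210 × 10^44 = 2.173 × 10^-50

2.173 × 10^-50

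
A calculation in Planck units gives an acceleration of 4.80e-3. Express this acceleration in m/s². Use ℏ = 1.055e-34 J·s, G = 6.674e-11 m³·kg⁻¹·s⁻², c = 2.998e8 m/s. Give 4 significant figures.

One Planck acceleration: a_P = √(c⁷/(ℏG)) = 5.560e51 m/s².
4.80e-3 × 5.560e51 m/s² = 2.669e49 m/s²

2.669e49 m/s²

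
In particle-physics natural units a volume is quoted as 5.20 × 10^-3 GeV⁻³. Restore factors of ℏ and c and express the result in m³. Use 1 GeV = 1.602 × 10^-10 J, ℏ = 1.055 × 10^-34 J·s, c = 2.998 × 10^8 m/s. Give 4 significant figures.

Volume is [L]³ = [E]⁻³·(ℏc)³.
1 GeV⁻³ → (ℏc)³ × (1 GeV in J)⁻³ = 7.696 × 10^-48 m³.
Result: 5.20 × 10^-3 × 7.696 × 10^-48 = 4.002 × 10^-50 m³.

4.002 × 10^-50 m³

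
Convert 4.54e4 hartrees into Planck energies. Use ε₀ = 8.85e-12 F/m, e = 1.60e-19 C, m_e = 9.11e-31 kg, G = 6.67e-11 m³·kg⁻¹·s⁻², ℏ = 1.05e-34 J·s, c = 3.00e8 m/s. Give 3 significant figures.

1.02e-22

hartree: E_h = m_e e⁴/(4πε₀ℏ)² = 4.38e-18 J
Planck energy: E_P = √(ℏc⁵/G) = 1.96e9 J
4.54e4 × 4.38e-18 / 1.96e9 = 1.02e-22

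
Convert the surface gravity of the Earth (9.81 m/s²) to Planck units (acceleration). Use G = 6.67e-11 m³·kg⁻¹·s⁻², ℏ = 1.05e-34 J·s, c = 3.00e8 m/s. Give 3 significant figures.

1.76e-51

Planck acceleration: a_P = √(c⁷/(ℏG)) = 5.59e51 m/s².
9.81 / 5.59e51 = 1.76e-51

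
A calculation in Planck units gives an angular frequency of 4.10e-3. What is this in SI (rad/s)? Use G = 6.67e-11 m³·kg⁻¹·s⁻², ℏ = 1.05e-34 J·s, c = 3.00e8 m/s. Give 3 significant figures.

7.64e40 rad/s

One Planck angular frequency: ω_P = √(c⁵/(ℏG)) = 1.86e43 rad/s.
4.10e-3 × 1.86e43 rad/s = 7.64e40 rad/s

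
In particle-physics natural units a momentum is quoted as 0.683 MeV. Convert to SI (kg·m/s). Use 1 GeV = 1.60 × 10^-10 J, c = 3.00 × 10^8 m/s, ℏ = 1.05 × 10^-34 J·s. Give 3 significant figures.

3.64 × 10^-22 kg·m/s

Momentum is [E]/c; divide by c.
1 GeV → 1/c × (1 GeV in J) = 5.33 × 10^-19 kg·m/s.
Convert the energy scale: 0.683 MeV = 6.83 × 10^-4 GeV.
Result: 6.83 × 10^-4 × 5.33 × 10^-19 = 3.64 × 10^-22 kg·m/s.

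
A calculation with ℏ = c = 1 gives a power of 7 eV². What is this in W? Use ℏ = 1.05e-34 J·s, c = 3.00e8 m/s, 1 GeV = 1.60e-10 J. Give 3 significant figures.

1.71e-3 W

Power is [E]/[T] = [E]²/ℏ.
1 GeV² → 1/ℏ × (1 GeV in J)² = 2.44e14 W.
Convert the energy scale: 7 eV² = 7.00e-18 GeV².
Result: 7.00e-18 × 2.44e14 = 1.71e-3 W.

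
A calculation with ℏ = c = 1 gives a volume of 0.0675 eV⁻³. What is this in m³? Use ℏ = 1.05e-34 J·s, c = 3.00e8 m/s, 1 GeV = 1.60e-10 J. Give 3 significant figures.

5.15e-22 m³

Volume is [L]³ = [E]⁻³·(ℏc)³.
1 GeV⁻³ → (ℏc)³ × (1 GeV in J)⁻³ = 7.63e-48 m³.
Convert the energy scale: 0.0675 eV⁻³ = 6.75e25 GeV⁻³.
Result: 6.75e25 × 7.63e-48 = 5.15e-22 m³.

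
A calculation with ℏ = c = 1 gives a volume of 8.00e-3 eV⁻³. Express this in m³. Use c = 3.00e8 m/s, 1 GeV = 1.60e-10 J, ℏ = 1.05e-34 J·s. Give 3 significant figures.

6.10e-23 m³

Volume is [L]³ = [E]⁻³·(ℏc)³.
1 GeV⁻³ → (ℏc)³ × (1 GeV in J)⁻³ = 7.63e-48 m³.
Convert the energy scale: 8.00e-3 eV⁻³ = 8.00e24 GeV⁻³.
Result: 8.00e24 × 7.63e-48 = 6.10e-23 m³.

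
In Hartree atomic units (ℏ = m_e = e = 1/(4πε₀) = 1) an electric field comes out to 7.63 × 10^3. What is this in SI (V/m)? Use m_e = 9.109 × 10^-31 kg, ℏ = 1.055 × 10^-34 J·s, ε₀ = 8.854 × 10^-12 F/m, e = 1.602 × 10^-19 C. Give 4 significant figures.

3.915 × 10^15 V/m

One atomic unit of electric field: E_au = E_h/(e a₀) = m_e²e⁵/((4πε₀)³ℏ⁴) = 5.131 × 10^11 V/m.
7.63 × 10^3 × 5.131 × 10^11 V/m = 3.915 × 10^15 V/m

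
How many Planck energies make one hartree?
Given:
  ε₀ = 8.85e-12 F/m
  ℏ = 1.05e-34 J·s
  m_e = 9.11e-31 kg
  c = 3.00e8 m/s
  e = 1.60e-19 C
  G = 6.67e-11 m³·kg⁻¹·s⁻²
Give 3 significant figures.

2.24e-27

hartree: E_h = m_e e⁴/(4πε₀ℏ)² = 4.38e-18 J
Planck energy: E_P = √(ℏc⁵/G) = 1.96e9 J
ratio = 4.38e-18 / 1.96e9 = 2.24e-27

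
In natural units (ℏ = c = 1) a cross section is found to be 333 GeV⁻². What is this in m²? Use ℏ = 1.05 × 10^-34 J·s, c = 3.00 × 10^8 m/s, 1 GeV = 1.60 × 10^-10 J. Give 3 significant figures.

Area is [L]² = [E]⁻²·(ℏc)²; restore (ℏc)².
1 GeV⁻² → (ℏc)² × (1 GeV in J)⁻² = 3.88 × 10^-32 m².
Result: 333 × 3.88 × 10^-32 = 1.29 × 10^-29 m².

1.29 × 10^-29 m²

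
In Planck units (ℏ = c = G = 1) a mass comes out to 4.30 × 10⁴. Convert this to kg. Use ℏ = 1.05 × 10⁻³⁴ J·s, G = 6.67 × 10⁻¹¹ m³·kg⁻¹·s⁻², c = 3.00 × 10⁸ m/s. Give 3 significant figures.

One Planck mass: m_P = √(ℏc/G) = 2.17 × 10⁻⁸ kg.
4.30 × 10⁴ × 2.17 × 10⁻⁸ kg = 9.34 × 10⁻⁴ kg

9.34 × 10⁻⁴ kg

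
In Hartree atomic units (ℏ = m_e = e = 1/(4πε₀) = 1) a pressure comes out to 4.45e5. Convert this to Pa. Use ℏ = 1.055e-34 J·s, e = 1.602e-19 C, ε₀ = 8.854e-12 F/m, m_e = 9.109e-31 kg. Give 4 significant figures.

1.303e19 Pa

One atomic unit of pressure: P_au = E_h/a₀³ = m_e⁴e¹⁰/((4πε₀)⁵ℏ⁸) = 2.929e13 Pa.
4.45e5 × 2.929e13 Pa = 1.303e19 Pa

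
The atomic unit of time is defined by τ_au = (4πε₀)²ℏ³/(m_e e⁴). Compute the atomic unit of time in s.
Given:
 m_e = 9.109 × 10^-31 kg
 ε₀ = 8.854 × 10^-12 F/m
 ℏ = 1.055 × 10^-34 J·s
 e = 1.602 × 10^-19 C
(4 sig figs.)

τ_au = (4πε₀)²ℏ³/(m_e e⁴)
E_h = 4.354 × 10^-18 J
ℏ/E_h = 2.423 × 10^-17 s

2.423 × 10^-17 s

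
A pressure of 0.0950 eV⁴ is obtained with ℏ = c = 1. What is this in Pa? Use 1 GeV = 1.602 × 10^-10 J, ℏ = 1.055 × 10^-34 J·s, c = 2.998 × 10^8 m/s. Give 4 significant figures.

Pressure is [E]/[L]³ = [E]⁴/(ℏc)³.
1 GeV⁴ → 1/(ℏc)³ × (1 GeV in J)⁴ = 2.082 × 10^37 Pa.
Convert the energy scale: 0.0950 eV⁴ = 9.50 × 10^-38 GeV⁴.
Result: 9.50 × 10^-38 × 2.082 × 10^37 = 1.978 Pa.

1.978 Pa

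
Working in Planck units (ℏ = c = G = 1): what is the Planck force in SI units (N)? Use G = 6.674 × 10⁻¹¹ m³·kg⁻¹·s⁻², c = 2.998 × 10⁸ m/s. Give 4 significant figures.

1.210 × 10⁴⁴ N

From ℏ = c = G = 1 the force scale is F_P = c⁴/G.
  = 8.078 × 10³³ / 6.674 × 10⁻¹¹
  = 1.210 × 10⁴⁴ N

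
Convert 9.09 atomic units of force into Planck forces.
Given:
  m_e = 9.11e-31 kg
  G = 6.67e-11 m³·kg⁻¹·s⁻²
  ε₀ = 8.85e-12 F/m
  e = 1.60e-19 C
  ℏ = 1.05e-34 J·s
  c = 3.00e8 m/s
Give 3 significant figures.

6.23e-51

atomic unit of force: F_au = E_h/a₀ = m_e²e⁶/((4πε₀)³ℏ⁴) = 8.33e-8 N
Planck force: F_P = c⁴/G = 1.21e44 N
9.09 × 8.33e-8 / 1.21e44 = 6.23e-51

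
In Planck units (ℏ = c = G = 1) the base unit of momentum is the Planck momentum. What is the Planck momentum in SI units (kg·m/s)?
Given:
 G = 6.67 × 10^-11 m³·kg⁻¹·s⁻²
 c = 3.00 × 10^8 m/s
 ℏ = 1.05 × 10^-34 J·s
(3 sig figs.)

p_P = √(ℏc³/G)
  = √(42.5)
  = 6.52 kg·m/s

6.52 kg·m/s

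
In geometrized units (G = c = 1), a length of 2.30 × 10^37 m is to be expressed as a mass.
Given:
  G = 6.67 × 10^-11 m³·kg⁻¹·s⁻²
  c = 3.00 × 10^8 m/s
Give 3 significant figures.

Length → mass via c²/G.
2.30 × 10^37 m × (c²/G) = 3.10 × 10^64 kg

3.10 × 10^64 kg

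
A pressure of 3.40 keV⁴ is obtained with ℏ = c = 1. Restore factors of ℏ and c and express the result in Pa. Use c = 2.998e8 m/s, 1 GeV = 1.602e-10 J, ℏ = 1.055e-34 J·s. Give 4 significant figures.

7.077e13 Pa

Pressure is [E]/[L]³ = [E]⁴/(ℏc)³.
1 GeV⁴ → 1/(ℏc)³ × (1 GeV in J)⁴ = 2.082e37 Pa.
Convert the energy scale: 3.40 keV⁴ = 3.40e-24 GeV⁴.
Result: 3.40e-24 × 2.082e37 = 7.077e13 Pa.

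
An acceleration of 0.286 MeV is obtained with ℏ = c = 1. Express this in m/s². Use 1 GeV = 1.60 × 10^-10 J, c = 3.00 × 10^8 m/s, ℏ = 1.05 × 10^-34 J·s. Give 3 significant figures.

Acceleration is [L]/[T]² = c·[E]/ℏ.
1 GeV → c/ℏ × (1 GeV in J) = 4.57 × 10^32 m/s².
Convert the energy scale: 0.286 MeV = 2.86 × 10^-4 GeV.
Result: 2.86 × 10^-4 × 4.57 × 10^32 = 1.31 × 10^29 m/s².

1.31 × 10^29 m/s²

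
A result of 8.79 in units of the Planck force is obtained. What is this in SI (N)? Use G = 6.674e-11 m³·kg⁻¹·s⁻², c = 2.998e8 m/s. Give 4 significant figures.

1.064e45 N

One Planck force: F_P = c⁴/G = 1.210e44 N.
8.79 × 1.210e44 N = 1.064e45 N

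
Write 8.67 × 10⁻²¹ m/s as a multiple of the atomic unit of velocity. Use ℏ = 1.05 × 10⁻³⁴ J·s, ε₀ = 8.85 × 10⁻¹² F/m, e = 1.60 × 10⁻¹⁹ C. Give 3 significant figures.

3.95 × 10⁻²⁷

atomic unit of velocity: v_au = e²/(4πε₀ℏ) = 2.19 × 10⁶ m/s.
8.67 × 10⁻²¹ / 2.19 × 10⁶ = 3.95 × 10⁻²⁷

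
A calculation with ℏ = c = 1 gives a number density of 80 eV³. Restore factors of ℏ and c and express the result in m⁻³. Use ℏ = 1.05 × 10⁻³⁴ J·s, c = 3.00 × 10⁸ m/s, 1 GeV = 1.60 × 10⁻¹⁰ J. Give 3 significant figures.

Number density is [L]⁻³ = [E]³/(ℏc)³.
1 GeV³ → 1/(ℏc)³ × (1 GeV in J)³ = 1.31 × 10⁴⁷ m⁻³.
Convert the energy scale: 80 eV³ = 8.00 × 10⁻²⁶ GeV³.
Result: 8.00 × 10⁻²⁶ × 1.31 × 10⁴⁷ = 1.05 × 10²² m⁻³.

1.05 × 10²² m⁻³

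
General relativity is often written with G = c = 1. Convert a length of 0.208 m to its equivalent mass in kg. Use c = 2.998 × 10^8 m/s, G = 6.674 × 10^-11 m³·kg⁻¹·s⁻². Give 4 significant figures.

2.801 × 10^26 kg

Length → mass via c²/G.
0.208 m × (c²/G) = 2.801 × 10^26 kg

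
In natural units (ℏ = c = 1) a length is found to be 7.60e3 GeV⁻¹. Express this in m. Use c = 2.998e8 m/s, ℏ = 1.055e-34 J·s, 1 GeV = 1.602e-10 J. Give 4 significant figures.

A length is [E]⁻¹ in ℏ=c=1; restore one factor of ℏc.
1 GeV⁻¹ → ℏc × (1 GeV in J)⁻¹ = 1.974e-16 m.
Result: 7.60e3 × 1.974e-16 = 1.500e-12 m.

1.500e-12 m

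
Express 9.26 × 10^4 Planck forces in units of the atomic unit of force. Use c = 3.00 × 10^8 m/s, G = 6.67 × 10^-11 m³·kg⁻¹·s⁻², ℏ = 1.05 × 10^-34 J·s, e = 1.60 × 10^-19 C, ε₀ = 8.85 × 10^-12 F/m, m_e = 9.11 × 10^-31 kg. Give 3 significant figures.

Planck force: F_P = c⁴/G = 1.21 × 10^44 N
atomic unit of force: F_au = E_h/a₀ = m_e²e⁶/((4πε₀)³ℏ⁴) = 8.33 × 10^-8 N
9.26 × 10^4 × 1.21 × 10^44 / 8.33 × 10^-8 = 1.35 × 10^56

1.35 × 10^56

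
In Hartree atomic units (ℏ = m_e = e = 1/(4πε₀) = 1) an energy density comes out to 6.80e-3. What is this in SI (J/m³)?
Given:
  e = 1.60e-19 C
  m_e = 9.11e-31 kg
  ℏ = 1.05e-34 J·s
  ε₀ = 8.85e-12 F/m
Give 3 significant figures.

2.05e11 J/m³

One atomic unit of energy density: u_au = E_h/a₀³ = m_e⁴e¹⁰/((4πε₀)⁵ℏ⁸) = 3.01e13 J/m³.
6.80e-3 × 3.01e13 J/m³ = 2.05e11 J/m³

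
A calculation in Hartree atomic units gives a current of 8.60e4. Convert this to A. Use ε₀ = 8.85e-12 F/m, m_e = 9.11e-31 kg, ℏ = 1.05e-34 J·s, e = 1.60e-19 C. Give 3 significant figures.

One atomic unit of electric current: I_au = e E_h/ℏ = m_e e⁵/((4πε₀)²ℏ³) = 6.67e-3 A.
8.60e4 × 6.67e-3 A = 574 A

574 A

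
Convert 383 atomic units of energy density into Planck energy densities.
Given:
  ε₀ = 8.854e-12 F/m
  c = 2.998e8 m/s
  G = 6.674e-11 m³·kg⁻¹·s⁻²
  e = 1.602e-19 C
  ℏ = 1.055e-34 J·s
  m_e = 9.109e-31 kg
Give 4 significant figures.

atomic unit of energy density: u_au = E_h/a₀³ = m_e⁴e¹⁰/((4πε₀)⁵ℏ⁸) = 2.929e13 J/m³
Planck energy density: u_P = c⁷/(ℏG²) = 4.632e113 J/m³
383 × 2.929e13 / 4.632e113 = 2.422e-98

2.422e-98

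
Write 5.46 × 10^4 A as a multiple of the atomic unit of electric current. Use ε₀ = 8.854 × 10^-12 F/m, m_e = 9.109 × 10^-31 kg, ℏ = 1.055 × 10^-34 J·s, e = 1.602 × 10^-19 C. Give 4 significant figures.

atomic unit of electric current: I_au = e E_h/ℏ = m_e e⁵/((4πε₀)²ℏ³) = 6.612 × 10^-3 A.
5.46 × 10^4 / 6.612 × 10^-3 = 8.258 × 10^6

8.258 × 10^6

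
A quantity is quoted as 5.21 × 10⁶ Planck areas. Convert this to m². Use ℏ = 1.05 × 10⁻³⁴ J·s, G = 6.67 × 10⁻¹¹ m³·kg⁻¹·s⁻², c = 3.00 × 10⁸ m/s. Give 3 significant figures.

One Planck area: A_P = ℏG/c³ = 2.59 × 10⁻⁷⁰ m².
5.21 × 10⁶ × 2.59 × 10⁻⁷⁰ m² = 1.35 × 10⁻⁶³ m²

1.35 × 10⁻⁶³ m²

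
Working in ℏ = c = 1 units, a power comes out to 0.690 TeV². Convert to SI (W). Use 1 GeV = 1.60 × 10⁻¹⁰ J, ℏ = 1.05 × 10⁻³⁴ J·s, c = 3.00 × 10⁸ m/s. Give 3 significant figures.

1.68 × 10²⁰ W

Power is [E]/[T] = [E]²/ℏ.
1 GeV² → 1/ℏ × (1 GeV in J)² = 2.44 × 10¹⁴ W.
Convert the energy scale: 0.690 TeV² = 6.90 × 10⁵ GeV².
Result: 6.90 × 10⁵ × 2.44 × 10¹⁴ = 1.68 × 10²⁰ W.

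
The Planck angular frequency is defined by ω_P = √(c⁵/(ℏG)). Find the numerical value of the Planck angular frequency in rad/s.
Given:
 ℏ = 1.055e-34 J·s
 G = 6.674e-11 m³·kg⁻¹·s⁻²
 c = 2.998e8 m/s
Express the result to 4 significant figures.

ω_P = √(c⁵/(ℏG))
  = √(3.440e86)
  = 1.855e43 rad/s

1.855e43 rad/s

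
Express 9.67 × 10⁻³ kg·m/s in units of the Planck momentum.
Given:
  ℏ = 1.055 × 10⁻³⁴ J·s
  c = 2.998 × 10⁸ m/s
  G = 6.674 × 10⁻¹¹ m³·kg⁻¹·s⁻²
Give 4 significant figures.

Planck momentum: p_P = √(ℏc³/G) = 6.527 kg·m/s.
9.67 × 10⁻³ / 6.527 = 1.482 × 10⁻³

1.482 × 10⁻³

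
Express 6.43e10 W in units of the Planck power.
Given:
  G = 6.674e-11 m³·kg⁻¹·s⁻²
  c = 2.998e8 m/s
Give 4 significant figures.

Planck power: P_P = c⁵/G = 3.629e52 W.
6.43e10 / 3.629e52 = 1.772e-42

1.772e-42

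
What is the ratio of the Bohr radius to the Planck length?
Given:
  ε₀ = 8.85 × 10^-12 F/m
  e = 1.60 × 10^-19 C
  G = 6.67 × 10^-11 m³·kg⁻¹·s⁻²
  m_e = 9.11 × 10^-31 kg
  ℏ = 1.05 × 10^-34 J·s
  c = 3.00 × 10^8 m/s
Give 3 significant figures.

3.26 × 10^24

Bohr radius: a₀ = 4πε₀ℏ²/(m_e e²) = 5.26 × 10^-11 m
Planck length: ℓ_P = √(ℏG/c³) = 1.61 × 10^-35 m
ratio = 5.26 × 10^-11 / 1.61 × 10^-35 = 3.26 × 10^24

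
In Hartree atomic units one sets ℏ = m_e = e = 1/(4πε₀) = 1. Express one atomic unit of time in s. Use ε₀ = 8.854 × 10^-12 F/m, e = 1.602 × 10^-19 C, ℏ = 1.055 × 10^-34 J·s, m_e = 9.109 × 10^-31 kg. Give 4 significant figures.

2.423 × 10^-17 s

τ_au = (4πε₀)²ℏ³/(m_e e⁴)
E_h = 4.354 × 10^-18 J
ℏ/E_h = 2.423 × 10^-17 s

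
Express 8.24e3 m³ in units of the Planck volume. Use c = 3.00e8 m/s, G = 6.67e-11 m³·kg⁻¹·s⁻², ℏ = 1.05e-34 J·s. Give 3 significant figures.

1.97e108

Planck volume: V_P = (ℏG/c³)^(3/2) = 4.18e-105 m³.
8.24e3 / 4.18e-105 = 1.97e108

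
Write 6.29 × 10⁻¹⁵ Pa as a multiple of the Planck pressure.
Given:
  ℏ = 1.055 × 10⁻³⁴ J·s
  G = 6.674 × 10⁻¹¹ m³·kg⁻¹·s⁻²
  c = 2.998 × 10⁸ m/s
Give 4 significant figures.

1.358 × 10⁻¹²⁸

Planck pressure: p_P = c⁷/(ℏG²) = 4.632 × 10¹¹³ Pa.
6.29 × 10⁻¹⁵ / 4.632 × 10¹¹³ = 1.358 × 10⁻¹²⁸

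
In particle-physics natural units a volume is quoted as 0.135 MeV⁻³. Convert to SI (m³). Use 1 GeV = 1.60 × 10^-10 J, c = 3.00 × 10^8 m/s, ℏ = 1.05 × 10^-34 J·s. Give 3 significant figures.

Volume is [L]³ = [E]⁻³·(ℏc)³.
1 GeV⁻³ → (ℏc)³ × (1 GeV in J)⁻³ = 7.63 × 10^-48 m³.
Convert the energy scale: 0.135 MeV⁻³ = 1.35 × 10^8 GeV⁻³.
Result: 1.35 × 10^8 × 7.63 × 10^-48 = 1.03 × 10^-39 m³.

1.03 × 10^-39 m³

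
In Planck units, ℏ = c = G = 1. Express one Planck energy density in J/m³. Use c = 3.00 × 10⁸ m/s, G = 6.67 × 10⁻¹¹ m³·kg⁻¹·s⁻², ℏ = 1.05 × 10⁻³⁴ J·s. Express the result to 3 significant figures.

Dimensional analysis gives u_P = c⁷/(ℏG²).
  = 2.19 × 10⁵⁹ / 4.67 × 10⁻⁵⁵
  = 4.68 × 10¹¹³ J/m³

4.68 × 10¹¹³ J/m³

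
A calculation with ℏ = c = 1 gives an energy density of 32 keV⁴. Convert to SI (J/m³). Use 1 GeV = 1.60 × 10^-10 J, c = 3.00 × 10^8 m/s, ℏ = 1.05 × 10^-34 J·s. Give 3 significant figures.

6.71 × 10^14 J/m³

[E]/[L]³ = [E]⁴/(ℏc)³; restore (ℏc)⁻³.
1 GeV⁴ → 1/(ℏc)³ × (1 GeV in J)⁴ = 2.10 × 10^37 J/m³.
Convert the energy scale: 32 keV⁴ = 3.20 × 10^-23 GeV⁴.
Result: 3.20 × 10^-23 × 2.10 × 10^37 = 6.71 × 10^14 J/m³.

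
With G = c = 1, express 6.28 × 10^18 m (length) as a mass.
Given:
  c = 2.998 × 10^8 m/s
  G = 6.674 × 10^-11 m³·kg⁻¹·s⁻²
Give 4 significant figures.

Length → mass via c²/G.
6.28 × 10^18 m × (c²/G) = 8.457 × 10^45 kg

8.457 × 10^45 kg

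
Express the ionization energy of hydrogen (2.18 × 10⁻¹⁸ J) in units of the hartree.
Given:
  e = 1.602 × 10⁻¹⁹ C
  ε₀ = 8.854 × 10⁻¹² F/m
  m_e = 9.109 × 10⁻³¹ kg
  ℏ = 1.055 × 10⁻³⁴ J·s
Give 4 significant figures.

0.5007

hartree: E_h = m_e e⁴/(4πε₀ℏ)² = 4.354 × 10⁻¹⁸ J.
2.18 × 10⁻¹⁸ / 4.354 × 10⁻¹⁸ = 0.5007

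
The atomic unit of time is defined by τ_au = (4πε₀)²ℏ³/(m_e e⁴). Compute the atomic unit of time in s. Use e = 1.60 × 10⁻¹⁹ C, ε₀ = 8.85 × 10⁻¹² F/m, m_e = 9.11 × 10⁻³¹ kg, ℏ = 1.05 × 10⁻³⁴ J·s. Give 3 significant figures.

2.40 × 10⁻¹⁷ s

τ_au = (4πε₀)²ℏ³/(m_e e⁴)
E_h = 4.38 × 10⁻¹⁸ J
ℏ/E_h = 2.40 × 10⁻¹⁷ s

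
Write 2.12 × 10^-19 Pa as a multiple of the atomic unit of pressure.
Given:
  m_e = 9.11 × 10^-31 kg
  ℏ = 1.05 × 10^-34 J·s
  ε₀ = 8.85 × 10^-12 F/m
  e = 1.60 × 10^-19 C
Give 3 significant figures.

7.04 × 10^-33

atomic unit of pressure: P_au = E_h/a₀³ = m_e⁴e¹⁰/((4πε₀)⁵ℏ⁸) = 3.01 × 10^13 Pa.
2.12 × 10^-19 / 3.01 × 10^13 = 7.04 × 10^-33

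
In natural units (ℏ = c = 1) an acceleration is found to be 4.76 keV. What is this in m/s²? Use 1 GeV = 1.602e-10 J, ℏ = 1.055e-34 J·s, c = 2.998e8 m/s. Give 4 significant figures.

Acceleration is [L]/[T]² = c·[E]/ℏ.
1 GeV → c/ℏ × (1 GeV in J) = 4.552e32 m/s².
Convert the energy scale: 4.76 keV = 4.76e-6 GeV.
Result: 4.76e-6 × 4.552e32 = 2.167e27 m/s².

2.167e27 m/s²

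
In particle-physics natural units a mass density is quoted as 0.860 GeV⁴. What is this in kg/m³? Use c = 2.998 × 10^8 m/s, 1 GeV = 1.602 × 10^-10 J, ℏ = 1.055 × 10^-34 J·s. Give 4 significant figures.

1.992 × 10^20 kg/m³

Mass density is [E]/(c²[L]³) = [E]⁴/(ℏ³c⁵).
1 GeV⁴ → 1/(ℏ³c⁵) × (1 GeV in J)⁴ = 2.316 × 10^20 kg/m³.
Result: 0.860 × 2.316 × 10^20 = 1.992 × 10^20 kg/m³.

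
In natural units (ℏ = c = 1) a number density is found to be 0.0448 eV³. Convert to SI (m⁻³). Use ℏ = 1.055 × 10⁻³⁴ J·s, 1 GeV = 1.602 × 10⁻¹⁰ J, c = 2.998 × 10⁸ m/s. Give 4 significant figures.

Number density is [L]⁻³ = [E]³/(ℏc)³.
1 GeV³ → 1/(ℏc)³ × (1 GeV in J)³ = 1.299 × 10⁴⁷ m⁻³.
Convert the energy scale: 0.0448 eV³ = 4.48 × 10⁻²⁹ GeV³.
Result: 4.48 × 10⁻²⁹ × 1.299 × 10⁴⁷ = 5.821 × 10¹⁸ m⁻³.

5.821 × 10¹⁸ m⁻³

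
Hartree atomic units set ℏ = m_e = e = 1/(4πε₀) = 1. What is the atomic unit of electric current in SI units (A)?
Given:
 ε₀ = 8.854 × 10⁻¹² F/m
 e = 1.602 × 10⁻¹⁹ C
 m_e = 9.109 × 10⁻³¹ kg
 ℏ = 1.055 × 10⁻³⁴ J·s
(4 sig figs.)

6.612 × 10⁻³ A

Dimensional analysis gives I_au = e E_h/ℏ = m_e e⁵/((4πε₀)²ℏ³).
E_h = 4.354 × 10⁻¹⁸ J
e·E_h/ℏ = 6.612 × 10⁻³ A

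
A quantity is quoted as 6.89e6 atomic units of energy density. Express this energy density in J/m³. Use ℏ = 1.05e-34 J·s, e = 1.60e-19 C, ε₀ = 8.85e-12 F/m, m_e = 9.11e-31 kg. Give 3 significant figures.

One atomic unit of energy density: u_au = E_h/a₀³ = m_e⁴e¹⁰/((4πε₀)⁵ℏ⁸) = 3.01e13 J/m³.
6.89e6 × 3.01e13 J/m³ = 2.08e20 J/m³

2.08e20 J/m³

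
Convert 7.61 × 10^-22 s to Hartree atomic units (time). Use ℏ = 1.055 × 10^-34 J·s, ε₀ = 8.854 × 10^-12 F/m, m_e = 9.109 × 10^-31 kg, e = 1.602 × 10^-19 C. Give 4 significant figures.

3.141 × 10^-5

atomic unit of time: τ_au = (4πε₀)²ℏ³/(m_e e⁴) = 2.423 × 10^-17 s.
7.61 × 10^-22 / 2.423 × 10^-17 = 3.141 × 10^-5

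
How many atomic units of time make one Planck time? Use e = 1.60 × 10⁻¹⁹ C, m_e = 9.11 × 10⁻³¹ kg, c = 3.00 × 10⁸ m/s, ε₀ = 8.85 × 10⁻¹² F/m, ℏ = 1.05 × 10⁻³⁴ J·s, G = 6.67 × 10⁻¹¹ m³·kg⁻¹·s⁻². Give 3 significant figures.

Planck time: t_P = √(ℏG/c⁵) = 5.37 × 10⁻⁴⁴ s
atomic unit of time: τ_au = (4πε₀)²ℏ³/(m_e e⁴) = 2.40 × 10⁻¹⁷ s
ratio = 5.37 × 10⁻⁴⁴ / 2.40 × 10⁻¹⁷ = 2.24 × 10⁻²⁷

2.24 × 10⁻²⁷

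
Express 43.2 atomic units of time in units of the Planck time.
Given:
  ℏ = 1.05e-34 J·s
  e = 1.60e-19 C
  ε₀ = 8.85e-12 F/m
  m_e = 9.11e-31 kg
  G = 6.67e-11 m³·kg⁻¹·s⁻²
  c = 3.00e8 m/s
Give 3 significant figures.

1.93e28

atomic unit of time: τ_au = (4πε₀)²ℏ³/(m_e e⁴) = 2.40e-17 s
Planck time: t_P = √(ℏG/c⁵) = 5.37e-44 s
43.2 × 2.40e-17 / 5.37e-44 = 1.93e28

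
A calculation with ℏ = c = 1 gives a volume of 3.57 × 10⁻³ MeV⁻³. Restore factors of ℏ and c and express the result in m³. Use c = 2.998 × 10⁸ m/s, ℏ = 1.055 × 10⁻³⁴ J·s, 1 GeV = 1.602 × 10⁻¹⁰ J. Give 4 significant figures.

2.747 × 10⁻⁴¹ m³

Volume is [L]³ = [E]⁻³·(ℏc)³.
1 GeV⁻³ → (ℏc)³ × (1 GeV in J)⁻³ = 7.696 × 10⁻⁴⁸ m³.
Convert the energy scale: 3.57 × 10⁻³ MeV⁻³ = 3.57 × 10⁶ GeV⁻³.
Result: 3.57 × 10⁶ × 7.696 × 10⁻⁴⁸ = 2.747 × 10⁻⁴¹ m³.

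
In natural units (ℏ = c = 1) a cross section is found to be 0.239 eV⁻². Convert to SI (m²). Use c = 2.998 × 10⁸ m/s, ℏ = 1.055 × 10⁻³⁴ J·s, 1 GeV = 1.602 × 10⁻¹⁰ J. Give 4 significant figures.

Area is [L]² = [E]⁻²·(ℏc)²; restore (ℏc)².
1 GeV⁻² → (ℏc)² × (1 GeV in J)⁻² = 3.898 × 10⁻³² m².
Convert the energy scale: 0.239 eV⁻² = 2.39 × 10¹⁷ GeV⁻².
Result: 2.39 × 10¹⁷ × 3.898 × 10⁻³² = 9.316 × 10⁻¹⁵ m².

9.316 × 10⁻¹⁵ m²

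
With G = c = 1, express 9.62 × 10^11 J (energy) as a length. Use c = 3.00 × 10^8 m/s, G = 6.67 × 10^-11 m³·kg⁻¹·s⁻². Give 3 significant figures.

7.92 × 10^-33 m

Energy → length via G/c⁴.
9.62 × 10^11 J × (G/c⁴) = 7.92 × 10^-33 m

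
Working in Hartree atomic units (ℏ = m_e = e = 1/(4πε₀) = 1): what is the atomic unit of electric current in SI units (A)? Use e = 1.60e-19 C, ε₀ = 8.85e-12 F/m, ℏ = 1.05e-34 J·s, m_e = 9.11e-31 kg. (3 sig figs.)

6.67e-3 A

The unique combination of the constants set to 1 with dimensions of current is I_au = e E_h/ℏ = m_e e⁵/((4πε₀)²ℏ³).
E_h = 4.38e-18 J
e·E_h/ℏ = 6.67e-3 A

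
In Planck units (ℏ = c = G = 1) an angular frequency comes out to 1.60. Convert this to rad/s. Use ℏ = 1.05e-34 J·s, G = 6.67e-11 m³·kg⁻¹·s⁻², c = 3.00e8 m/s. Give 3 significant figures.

2.98e43 rad/s

One Planck angular frequency: ω_P = √(c⁵/(ℏG)) = 1.86e43 rad/s.
1.60 × 1.86e43 rad/s = 2.98e43 rad/s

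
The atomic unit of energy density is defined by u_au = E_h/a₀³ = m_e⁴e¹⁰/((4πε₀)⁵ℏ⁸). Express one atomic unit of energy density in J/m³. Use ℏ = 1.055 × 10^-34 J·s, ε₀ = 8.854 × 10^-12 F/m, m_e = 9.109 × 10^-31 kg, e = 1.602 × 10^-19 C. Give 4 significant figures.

u_au = E_h/a₀³ = m_e⁴e¹⁰/((4πε₀)⁵ℏ⁸)
E_h = 4.354 × 10^-18 J
a₀ = 5.297 × 10^-11 m
E_h/a₀³ = 2.929 × 10^13 J/m³

2.929 × 10^13 J/m³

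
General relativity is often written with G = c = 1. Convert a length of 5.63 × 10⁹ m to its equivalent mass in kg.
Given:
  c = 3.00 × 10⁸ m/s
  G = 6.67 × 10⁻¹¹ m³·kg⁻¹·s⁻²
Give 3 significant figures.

Length → mass via c²/G.
5.63 × 10⁹ m × (c²/G) = 7.60 × 10³⁶ kg

7.60 × 10³⁶ kg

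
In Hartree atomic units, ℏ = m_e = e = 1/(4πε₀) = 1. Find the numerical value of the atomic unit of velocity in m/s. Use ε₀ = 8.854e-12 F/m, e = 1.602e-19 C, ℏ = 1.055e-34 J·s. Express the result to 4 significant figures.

2.186e6 m/s

From ℏ = m_e = e = 1/(4πε₀) = 1 the velocity scale is v_au = e²/(4πε₀ℏ).
  = 2.566e-38 / 1.174e-44
  = 2.186e6 m/s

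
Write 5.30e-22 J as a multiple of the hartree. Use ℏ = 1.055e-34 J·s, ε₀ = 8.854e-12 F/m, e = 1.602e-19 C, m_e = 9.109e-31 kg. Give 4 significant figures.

hartree: E_h = m_e e⁴/(4πε₀ℏ)² = 4.354e-18 J.
5.30e-22 / 4.354e-18 = 1.217e-4

1.217e-4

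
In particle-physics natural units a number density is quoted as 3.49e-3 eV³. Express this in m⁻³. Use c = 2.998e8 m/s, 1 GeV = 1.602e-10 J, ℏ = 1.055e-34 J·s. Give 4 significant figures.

Number density is [L]⁻³ = [E]³/(ℏc)³.
1 GeV³ → 1/(ℏc)³ × (1 GeV in J)³ = 1.299e47 m⁻³.
Convert the energy scale: 3.49e-3 eV³ = 3.49e-30 GeV³.
Result: 3.49e-30 × 1.299e47 = 4.535e17 m⁻³.

4.535e17 m⁻³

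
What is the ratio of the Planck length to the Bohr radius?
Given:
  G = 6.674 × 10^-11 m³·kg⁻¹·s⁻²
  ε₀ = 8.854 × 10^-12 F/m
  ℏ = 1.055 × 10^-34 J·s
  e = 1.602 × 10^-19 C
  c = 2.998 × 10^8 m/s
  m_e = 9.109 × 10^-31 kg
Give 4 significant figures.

Planck length: ℓ_P = √(ℏG/c³) = 1.616 × 10^-35 m
Bohr radius: a₀ = 4πε₀ℏ²/(m_e e²) = 5.297 × 10^-11 m
ratio = 1.616 × 10^-35 / 5.297 × 10^-11 = 3.051 × 10^-25

3.051 × 10^-25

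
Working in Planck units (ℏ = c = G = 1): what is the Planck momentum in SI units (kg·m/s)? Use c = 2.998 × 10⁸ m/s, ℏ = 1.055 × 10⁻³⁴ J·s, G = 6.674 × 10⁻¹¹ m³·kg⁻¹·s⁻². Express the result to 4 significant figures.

6.527 kg·m/s

From ℏ = c = G = 1 the momentum scale is p_P = √(ℏc³/G).
  = √(42.60)
  = 6.527 kg·m/s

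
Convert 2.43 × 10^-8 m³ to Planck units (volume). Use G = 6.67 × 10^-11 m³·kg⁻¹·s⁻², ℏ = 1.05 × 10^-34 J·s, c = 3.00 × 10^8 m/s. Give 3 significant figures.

5.82 × 10^96

Planck volume: V_P = (ℏG/c³)^(3/2) = 4.18 × 10^-105 m³.
2.43 × 10^-8 / 4.18 × 10^-105 = 5.82 × 10^96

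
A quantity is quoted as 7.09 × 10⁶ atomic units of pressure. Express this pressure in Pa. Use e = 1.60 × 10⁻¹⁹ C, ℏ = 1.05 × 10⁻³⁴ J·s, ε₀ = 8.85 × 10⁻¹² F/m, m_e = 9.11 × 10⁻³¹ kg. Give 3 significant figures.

2.14 × 10²⁰ Pa

One atomic unit of pressure: P_au = E_h/a₀³ = m_e⁴e¹⁰/((4πε₀)⁵ℏ⁸) = 3.01 × 10¹³ Pa.
7.09 × 10⁶ × 3.01 × 10¹³ Pa = 2.14 × 10²⁰ Pa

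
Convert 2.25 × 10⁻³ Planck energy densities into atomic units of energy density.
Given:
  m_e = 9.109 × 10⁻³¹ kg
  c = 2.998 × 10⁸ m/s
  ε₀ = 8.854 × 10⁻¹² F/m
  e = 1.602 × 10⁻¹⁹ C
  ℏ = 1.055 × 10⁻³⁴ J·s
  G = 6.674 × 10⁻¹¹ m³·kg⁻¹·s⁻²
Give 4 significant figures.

Planck energy density: u_P = c⁷/(ℏG²) = 4.632 × 10¹¹³ J/m³
atomic unit of energy density: u_au = E_h/a₀³ = m_e⁴e¹⁰/((4πε₀)⁵ℏ⁸) = 2.929 × 10¹³ J/m³
2.25 × 10⁻³ × 4.632 × 10¹¹³ / 2.929 × 10¹³ = 3.558 × 10⁹⁷

3.558 × 10⁹⁷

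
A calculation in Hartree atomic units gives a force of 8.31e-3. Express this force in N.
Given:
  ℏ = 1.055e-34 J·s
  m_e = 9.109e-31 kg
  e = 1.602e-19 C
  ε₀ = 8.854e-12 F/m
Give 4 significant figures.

6.831e-10 N

One atomic unit of force: F_au = E_h/a₀ = m_e²e⁶/((4πε₀)³ℏ⁴) = 8.220e-8 N.
8.31e-3 × 8.220e-8 N = 6.831e-10 N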